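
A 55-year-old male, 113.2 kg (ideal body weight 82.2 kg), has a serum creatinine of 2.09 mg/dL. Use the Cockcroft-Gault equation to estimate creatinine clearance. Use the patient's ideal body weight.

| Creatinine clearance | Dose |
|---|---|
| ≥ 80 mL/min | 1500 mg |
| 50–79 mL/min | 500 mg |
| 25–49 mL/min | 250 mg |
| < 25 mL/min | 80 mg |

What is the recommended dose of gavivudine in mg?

CrCl = (140 − 55) × 82.2 / (72 × 2.09) = 6987.0 / 150.48 ≈ 46.4 mL/min
CrCl ≈ 46 mL/min → bracket 25–49 mL/min.
Dose for this bracket: 250 mg.

250 mg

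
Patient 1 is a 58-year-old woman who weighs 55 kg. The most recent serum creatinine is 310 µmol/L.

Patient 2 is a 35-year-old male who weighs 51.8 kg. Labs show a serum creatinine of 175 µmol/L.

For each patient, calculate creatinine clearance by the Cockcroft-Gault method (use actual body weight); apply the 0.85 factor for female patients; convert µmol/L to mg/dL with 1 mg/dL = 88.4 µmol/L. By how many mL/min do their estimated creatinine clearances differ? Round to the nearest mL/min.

Patient 1: SCr = 310 / 88.4 = 3.507 mg/dL
Patient 1: CrCl = (140 − 58) × 55 / (72 × 3.507) × 0.85 = 4510.0 / 252.50 × 0.85 ≈ 15.2 mL/min
Patient 2: SCr = 175 / 88.4 = 1.98 mg/dL
Patient 2: CrCl = (140 − 35) × 51.8 / (72 × 1.98) = 5439.0 / 142.56 ≈ 38.2 mL/min
|15.2 − 38.2| = 23.0 mL/min

23 mL/min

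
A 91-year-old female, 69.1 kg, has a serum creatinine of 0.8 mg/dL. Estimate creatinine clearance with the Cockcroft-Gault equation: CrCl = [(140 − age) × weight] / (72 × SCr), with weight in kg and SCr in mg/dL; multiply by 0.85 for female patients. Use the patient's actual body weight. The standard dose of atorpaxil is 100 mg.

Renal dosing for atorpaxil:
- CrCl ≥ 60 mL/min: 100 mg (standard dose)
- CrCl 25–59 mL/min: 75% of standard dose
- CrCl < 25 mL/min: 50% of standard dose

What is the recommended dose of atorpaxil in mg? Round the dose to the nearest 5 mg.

CrCl = (140 − 91) × 69.1 / (72 × 0.8) × 0.85 = 3385.9 / 57.60 × 0.85 ≈ 50.0 mL/min
CrCl ≈ 50 mL/min → bracket 25–59 mL/min.
75% of 100 mg = 75 mg

75 mg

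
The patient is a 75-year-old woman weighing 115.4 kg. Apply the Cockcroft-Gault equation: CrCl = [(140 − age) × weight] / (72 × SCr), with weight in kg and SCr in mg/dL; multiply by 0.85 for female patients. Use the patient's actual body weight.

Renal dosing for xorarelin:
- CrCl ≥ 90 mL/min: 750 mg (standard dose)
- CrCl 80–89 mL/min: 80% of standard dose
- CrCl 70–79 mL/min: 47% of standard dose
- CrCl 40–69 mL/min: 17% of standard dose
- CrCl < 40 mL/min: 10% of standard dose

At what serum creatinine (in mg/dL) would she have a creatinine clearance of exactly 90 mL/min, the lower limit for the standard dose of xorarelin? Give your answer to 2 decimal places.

Standard dose requires CrCl ≥ 90 mL/min.
Set (140 − 75) × 115.4 × 0.85 / (72 × SCr) = 90
SCr = (140 − 75) × 115.4 × 0.85 / (72 × 90) = 0.984 mg/dL

0.98 mg/dL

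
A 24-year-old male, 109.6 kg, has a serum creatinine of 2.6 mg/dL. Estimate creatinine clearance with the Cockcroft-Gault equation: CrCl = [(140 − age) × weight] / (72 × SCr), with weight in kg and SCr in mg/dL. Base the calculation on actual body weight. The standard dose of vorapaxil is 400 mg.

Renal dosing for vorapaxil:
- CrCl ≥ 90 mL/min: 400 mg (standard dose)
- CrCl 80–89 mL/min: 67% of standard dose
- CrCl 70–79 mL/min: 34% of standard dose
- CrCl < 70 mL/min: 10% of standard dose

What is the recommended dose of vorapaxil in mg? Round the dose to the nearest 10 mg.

40 mg

CrCl = (140 − 24) × 109.6 / (72 × 2.6) = 12713.6 / 187.20 ≈ 67.9 mL/min
CrCl ≈ 68 mL/min → bracket < 70 mL/min.
10% of 400 mg = 40 mg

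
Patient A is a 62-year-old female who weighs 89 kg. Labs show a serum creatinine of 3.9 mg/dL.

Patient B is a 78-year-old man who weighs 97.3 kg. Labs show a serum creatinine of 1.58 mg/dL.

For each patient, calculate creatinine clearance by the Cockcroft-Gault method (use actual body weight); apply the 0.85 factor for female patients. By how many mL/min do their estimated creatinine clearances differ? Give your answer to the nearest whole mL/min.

Patient A: CrCl = (140 − 62) × 89 / (72 × 3.9) × 0.85 = 6942.0 / 280.80 × 0.85 ≈ 21.0 mL/min
Patient B: CrCl = (140 − 78) × 97.3 / (72 × 1.58) = 6032.6 / 113.76 ≈ 53.0 mL/min
|21.0 − 53.0| = 32.0 mL/min

32 mL/min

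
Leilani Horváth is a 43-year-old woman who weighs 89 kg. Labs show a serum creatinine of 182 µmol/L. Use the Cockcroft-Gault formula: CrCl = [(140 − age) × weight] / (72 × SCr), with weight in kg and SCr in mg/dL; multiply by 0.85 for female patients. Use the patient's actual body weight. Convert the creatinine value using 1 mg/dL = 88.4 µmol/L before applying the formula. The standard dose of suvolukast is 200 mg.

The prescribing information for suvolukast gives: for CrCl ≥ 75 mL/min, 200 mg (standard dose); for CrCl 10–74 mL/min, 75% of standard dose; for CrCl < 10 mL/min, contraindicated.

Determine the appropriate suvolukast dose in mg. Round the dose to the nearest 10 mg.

150 mg

SCr = 182 / 88.4 = 2.059 mg/dL
CrCl = (140 − 43) × 89 / (72 × 2.059) × 0.85 = 8633.0 / 148.25 × 0.85 ≈ 49.5 mL/min
CrCl ≈ 50 mL/min → bracket 10–74 mL/min.
75% of 200 mg = 150 mg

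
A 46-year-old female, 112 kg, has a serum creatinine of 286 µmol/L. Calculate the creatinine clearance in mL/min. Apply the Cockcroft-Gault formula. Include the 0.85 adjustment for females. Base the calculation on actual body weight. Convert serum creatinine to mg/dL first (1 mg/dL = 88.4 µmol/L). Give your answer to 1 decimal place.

38.4 mL/min

SCr = 286 / 88.4 = 3.235 mg/dL
CrCl = (140 − 46) × 112 / (72 × 3.235) × 0.85 = 10528.0 / 232.92 × 0.85 ≈ 38.4 mL/min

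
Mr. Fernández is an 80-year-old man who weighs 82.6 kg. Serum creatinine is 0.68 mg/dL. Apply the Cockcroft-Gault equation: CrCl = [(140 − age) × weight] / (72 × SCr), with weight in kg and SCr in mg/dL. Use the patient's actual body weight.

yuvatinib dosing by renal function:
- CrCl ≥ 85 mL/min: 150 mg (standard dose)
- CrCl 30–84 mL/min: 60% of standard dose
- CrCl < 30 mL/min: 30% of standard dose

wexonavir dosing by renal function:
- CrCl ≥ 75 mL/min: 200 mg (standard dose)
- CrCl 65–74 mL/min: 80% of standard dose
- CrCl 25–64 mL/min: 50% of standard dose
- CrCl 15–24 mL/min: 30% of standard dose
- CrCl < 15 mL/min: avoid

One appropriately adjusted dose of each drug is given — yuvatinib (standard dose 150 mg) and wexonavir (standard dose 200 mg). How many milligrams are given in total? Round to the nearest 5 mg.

350 mg

CrCl = (140 − 80) × 82.6 / (72 × 0.68) = 4956.0 / 48.96 ≈ 101.2 mL/min
CrCl ≈ 101 mL/min.
yuvatinib: ≥ 85 mL/min → 100% of 150 mg = 150 mg.
wexonavir: ≥ 75 mL/min → 100% of 200 mg = 200 mg.
Total = 150 + 200 = 350 mg.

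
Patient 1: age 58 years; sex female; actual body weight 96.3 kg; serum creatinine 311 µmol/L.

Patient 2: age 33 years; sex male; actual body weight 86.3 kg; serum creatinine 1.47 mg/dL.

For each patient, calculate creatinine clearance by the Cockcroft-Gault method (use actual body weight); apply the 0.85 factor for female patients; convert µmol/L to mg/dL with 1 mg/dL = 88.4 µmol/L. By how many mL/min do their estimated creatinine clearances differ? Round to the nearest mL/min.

61 mL/min

Patient 1: SCr = 311 / 88.4 = 3.518 mg/dL
Patient 1: CrCl = (140 − 58) × 96.3 / (72 × 3.518) × 0.85 = 7896.6 / 253.30 × 0.85 ≈ 26.5 mL/min
Patient 2: CrCl = (140 − 33) × 86.3 / (72 × 1.47) = 9234.1 / 105.84 ≈ 87.2 mL/min
|26.5 − 87.2| = 60.7 mL/min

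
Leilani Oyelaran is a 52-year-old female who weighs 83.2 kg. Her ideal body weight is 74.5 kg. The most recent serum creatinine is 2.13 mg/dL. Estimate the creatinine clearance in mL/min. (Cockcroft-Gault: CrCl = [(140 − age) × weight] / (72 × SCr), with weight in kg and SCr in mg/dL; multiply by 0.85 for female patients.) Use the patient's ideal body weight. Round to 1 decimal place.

CrCl = (140 − 52) × 74.5 / (72 × 2.13) × 0.85 = 6556.0 / 153.36 × 0.85 ≈ 36.3 mL/min

36.3 mL/min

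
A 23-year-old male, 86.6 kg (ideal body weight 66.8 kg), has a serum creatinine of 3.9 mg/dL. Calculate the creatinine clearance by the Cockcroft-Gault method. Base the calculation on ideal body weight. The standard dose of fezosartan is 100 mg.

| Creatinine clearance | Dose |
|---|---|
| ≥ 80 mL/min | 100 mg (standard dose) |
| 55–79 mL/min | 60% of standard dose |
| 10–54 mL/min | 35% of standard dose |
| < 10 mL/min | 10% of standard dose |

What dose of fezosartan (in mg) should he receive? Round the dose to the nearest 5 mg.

CrCl = (140 − 23) × 66.8 / (72 × 3.9) = 7815.6 / 280.80 ≈ 27.8 mL/min
CrCl ≈ 28 mL/min → bracket 10–54 mL/min.
35% of 100 mg = 35 mg

35 mg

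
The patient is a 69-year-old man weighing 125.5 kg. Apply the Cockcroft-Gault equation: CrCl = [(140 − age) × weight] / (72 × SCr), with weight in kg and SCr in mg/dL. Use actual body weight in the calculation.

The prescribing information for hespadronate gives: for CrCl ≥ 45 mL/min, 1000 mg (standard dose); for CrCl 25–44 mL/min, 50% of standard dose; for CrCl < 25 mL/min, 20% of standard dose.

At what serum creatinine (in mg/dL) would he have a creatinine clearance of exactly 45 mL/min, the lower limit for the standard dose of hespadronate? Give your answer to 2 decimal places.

2.75 mg/dL

Standard dose requires CrCl ≥ 45 mL/min.
Set (140 − 69) × 125.5 / (72 × SCr) = 45
SCr = (140 − 69) × 125.5 / (72 × 45) = 2.750 mg/dL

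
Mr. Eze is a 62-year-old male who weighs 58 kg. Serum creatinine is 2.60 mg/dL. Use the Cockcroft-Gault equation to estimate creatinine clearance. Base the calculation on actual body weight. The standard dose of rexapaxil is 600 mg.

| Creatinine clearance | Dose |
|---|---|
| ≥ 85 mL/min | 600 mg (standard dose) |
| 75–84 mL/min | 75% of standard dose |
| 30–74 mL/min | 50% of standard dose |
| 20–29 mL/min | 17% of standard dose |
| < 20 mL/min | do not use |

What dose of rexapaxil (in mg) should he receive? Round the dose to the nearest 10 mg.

CrCl = (140 − 62) × 58 / (72 × 2.6) = 4524.0 / 187.20 ≈ 24.2 mL/min
CrCl ≈ 24 mL/min → bracket 20–29 mL/min.
17% of 600 mg = 102 mg → 100 mg

100 mg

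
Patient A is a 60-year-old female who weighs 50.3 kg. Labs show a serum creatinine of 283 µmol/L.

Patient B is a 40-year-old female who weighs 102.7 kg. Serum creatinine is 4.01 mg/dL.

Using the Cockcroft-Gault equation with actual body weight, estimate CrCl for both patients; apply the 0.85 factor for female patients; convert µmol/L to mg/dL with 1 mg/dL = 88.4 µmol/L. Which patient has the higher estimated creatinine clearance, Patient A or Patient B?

Patient B

Patient A: SCr = 283 / 88.4 = 3.201 mg/dL
Patient A: CrCl = (140 − 60) × 50.3 / (72 × 3.201) × 0.85 = 4024.0 / 230.47 × 0.85 ≈ 14.8 mL/min
Patient B: CrCl = (140 − 40) × 102.7 / (72 × 4.01) × 0.85 = 10270.0 / 288.72 × 0.85 ≈ 30.2 mL/min
14.8 vs 30.2 mL/min → Patient B is higher.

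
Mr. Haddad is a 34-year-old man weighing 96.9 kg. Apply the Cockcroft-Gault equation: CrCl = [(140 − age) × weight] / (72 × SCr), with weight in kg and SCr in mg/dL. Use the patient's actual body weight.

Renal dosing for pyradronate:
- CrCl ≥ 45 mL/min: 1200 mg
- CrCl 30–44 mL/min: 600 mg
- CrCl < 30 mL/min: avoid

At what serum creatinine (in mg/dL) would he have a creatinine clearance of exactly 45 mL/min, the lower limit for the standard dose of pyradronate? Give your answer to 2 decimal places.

Standard dose requires CrCl ≥ 45 mL/min.
Set (140 − 34) × 96.9 / (72 × SCr) = 45
SCr = (140 − 34) × 96.9 / (72 × 45) = 3.170 mg/dL

3.17 mg/dL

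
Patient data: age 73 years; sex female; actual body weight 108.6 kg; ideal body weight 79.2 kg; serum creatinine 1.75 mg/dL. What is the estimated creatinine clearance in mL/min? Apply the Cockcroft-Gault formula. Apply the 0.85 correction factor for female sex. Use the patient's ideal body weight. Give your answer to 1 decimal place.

CrCl = (140 − 73) × 79.2 / (72 × 1.75) × 0.85 = 5306.4 / 126.00 × 0.85 ≈ 35.8 mL/min

35.8 mL/min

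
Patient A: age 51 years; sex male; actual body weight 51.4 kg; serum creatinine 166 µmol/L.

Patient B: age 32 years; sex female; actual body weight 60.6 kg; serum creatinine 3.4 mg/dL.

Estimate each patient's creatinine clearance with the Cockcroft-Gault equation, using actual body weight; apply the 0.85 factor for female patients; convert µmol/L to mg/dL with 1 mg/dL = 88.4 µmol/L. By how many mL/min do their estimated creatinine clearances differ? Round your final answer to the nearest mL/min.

Patient A: SCr = 166 / 88.4 = 1.878 mg/dL
Patient A: CrCl = (140 − 51) × 51.4 / (72 × 1.878) = 4574.6 / 135.22 ≈ 33.8 mL/min
Patient B: CrCl = (140 − 32) × 60.6 / (72 × 3.4) × 0.85 = 6544.8 / 244.80 × 0.85 ≈ 22.7 mL/min
|33.8 − 22.7| = 11.1 mL/min

11 mL/min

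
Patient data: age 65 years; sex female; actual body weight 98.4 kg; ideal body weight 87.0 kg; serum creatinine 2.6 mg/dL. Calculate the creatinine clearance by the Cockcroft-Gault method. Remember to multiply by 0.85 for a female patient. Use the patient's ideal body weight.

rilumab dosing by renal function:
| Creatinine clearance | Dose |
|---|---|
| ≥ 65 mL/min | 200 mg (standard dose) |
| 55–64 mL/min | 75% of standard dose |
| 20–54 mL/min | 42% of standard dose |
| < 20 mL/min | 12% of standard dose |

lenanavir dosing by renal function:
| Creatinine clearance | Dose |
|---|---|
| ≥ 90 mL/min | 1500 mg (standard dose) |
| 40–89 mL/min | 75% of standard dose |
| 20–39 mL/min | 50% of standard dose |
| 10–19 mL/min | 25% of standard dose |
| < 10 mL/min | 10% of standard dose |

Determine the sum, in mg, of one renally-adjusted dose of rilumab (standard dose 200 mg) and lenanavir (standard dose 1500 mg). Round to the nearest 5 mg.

CrCl = (140 − 65) × 87 / (72 × 2.6) × 0.85 = 6525.0 / 187.20 × 0.85 ≈ 29.6 mL/min
CrCl ≈ 30 mL/min.
rilumab: 20–54 mL/min → 42% of 200 mg = 84 mg.
lenanavir: 20–39 mL/min → 50% of 1500 mg = 750 mg.
Total = 84 + 750 = 834 mg.

835 mg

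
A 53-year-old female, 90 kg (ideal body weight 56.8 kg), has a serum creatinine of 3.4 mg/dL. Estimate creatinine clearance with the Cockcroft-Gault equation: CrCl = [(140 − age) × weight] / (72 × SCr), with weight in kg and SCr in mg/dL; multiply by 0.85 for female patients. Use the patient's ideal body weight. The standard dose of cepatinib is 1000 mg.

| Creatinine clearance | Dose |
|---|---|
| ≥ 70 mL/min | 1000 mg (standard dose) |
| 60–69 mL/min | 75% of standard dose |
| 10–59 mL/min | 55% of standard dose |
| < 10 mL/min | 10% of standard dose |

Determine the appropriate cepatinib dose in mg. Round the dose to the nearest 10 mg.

CrCl = (140 − 53) × 56.8 / (72 × 3.4) × 0.85 = 4941.6 / 244.80 × 0.85 ≈ 17.2 mL/min
CrCl ≈ 17 mL/min → bracket 10–59 mL/min.
55% of 1000 mg = 550 mg

550 mg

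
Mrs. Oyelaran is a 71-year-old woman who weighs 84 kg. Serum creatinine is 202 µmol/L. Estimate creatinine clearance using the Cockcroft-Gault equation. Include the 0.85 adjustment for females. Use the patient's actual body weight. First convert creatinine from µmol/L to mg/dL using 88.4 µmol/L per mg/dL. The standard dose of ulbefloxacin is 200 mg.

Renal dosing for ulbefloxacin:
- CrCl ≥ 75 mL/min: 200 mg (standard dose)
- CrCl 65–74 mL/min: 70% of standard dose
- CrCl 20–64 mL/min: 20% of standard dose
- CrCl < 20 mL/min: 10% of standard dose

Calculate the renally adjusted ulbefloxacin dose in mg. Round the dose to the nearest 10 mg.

40 mg

SCr = 202 / 88.4 = 2.285 mg/dL
CrCl = (140 − 71) × 84 / (72 × 2.285) × 0.85 = 5796.0 / 164.52 × 0.85 ≈ 29.9 mL/min
CrCl ≈ 30 mL/min → bracket 20–64 mL/min.
20% of 200 mg = 40 mg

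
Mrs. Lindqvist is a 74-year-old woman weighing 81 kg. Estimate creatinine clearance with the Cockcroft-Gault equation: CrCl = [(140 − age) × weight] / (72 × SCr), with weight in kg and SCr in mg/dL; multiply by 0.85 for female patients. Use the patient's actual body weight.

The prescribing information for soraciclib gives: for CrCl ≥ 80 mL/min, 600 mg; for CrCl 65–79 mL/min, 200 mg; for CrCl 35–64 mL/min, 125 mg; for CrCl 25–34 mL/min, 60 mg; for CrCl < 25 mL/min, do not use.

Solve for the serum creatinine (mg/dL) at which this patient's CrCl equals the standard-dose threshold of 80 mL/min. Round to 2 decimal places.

0.79 mg/dL

Standard dose requires CrCl ≥ 80 mL/min.
Set (140 − 74) × 81 × 0.85 / (72 × SCr) = 80
SCr = (140 − 74) × 81 × 0.85 / (72 × 80) = 0.789 mg/dL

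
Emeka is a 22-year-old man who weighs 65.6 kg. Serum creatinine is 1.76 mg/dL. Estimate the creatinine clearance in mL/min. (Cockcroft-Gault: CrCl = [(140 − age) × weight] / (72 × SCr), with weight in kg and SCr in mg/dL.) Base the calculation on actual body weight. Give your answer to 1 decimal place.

61.1 mL/min

CrCl = (140 − 22) × 65.6 / (72 × 1.76) = 7740.8 / 126.72 ≈ 61.1 mL/min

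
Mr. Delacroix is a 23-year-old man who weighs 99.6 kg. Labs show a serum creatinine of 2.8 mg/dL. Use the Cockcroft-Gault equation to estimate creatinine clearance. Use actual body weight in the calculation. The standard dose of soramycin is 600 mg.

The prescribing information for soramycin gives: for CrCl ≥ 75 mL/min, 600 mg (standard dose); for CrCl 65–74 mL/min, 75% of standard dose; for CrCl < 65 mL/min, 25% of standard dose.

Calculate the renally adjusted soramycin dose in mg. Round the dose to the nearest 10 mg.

CrCl = (140 − 23) × 99.6 / (72 × 2.8) = 11653.2 / 201.60 ≈ 57.8 mL/min
CrCl ≈ 58 mL/min → bracket < 65 mL/min.
25% of 600 mg = 150 mg

150 mg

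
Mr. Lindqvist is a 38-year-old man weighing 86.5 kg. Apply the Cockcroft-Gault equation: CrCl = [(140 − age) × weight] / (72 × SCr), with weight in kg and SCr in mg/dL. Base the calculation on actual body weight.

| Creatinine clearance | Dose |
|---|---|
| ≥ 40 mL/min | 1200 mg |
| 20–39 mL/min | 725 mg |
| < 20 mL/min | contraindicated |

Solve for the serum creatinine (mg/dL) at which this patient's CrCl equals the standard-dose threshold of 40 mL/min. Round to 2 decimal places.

Standard dose requires CrCl ≥ 40 mL/min.
Set (140 − 38) × 86.5 / (72 × SCr) = 40
SCr = (140 − 38) × 86.5 / (72 × 40) = 3.064 mg/dL

3.06 mg/dL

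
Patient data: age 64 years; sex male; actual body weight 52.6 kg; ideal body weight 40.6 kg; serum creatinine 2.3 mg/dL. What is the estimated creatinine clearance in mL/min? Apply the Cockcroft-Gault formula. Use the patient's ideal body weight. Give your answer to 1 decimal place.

18.6 mL/min

CrCl = (140 − 64) × 40.6 / (72 × 2.3) = 3085.6 / 165.60 ≈ 18.6 mL/min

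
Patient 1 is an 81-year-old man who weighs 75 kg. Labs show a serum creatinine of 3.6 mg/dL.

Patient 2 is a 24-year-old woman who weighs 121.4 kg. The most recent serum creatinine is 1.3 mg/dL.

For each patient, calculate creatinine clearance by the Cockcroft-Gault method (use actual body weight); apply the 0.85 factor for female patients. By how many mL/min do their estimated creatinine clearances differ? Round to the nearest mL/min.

111 mL/min

Patient 1: CrCl = (140 − 81) × 75 / (72 × 3.6) = 4425.0 / 259.20 ≈ 17.1 mL/min
Patient 2: CrCl = (140 − 24) × 121.4 / (72 × 1.3) × 0.85 = 14082.4 / 93.60 × 0.85 ≈ 127.9 mL/min
|17.1 − 127.9| = 110.8 mL/min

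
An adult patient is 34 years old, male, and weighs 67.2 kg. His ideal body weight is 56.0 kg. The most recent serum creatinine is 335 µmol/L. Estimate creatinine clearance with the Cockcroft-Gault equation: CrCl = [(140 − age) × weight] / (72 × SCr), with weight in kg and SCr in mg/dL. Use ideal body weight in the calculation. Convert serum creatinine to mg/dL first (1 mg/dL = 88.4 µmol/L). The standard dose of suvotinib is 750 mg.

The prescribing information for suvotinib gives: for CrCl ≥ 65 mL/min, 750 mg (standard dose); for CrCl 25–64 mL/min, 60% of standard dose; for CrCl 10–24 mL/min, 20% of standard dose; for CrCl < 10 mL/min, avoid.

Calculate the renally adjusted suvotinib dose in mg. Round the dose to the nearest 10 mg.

150 mg

SCr = 335 / 88.4 = 3.79 mg/dL
CrCl = (140 − 34) × 56 / (72 × 3.79) = 5936.0 / 272.88 ≈ 21.8 mL/min
CrCl ≈ 22 mL/min → bracket 10–24 mL/min.
20% of 750 mg = 150 mg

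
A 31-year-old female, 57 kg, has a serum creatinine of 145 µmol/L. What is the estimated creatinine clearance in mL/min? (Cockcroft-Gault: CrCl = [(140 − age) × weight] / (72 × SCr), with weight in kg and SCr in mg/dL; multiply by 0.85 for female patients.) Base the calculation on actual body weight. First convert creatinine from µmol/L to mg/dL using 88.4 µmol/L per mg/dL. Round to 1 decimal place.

SCr = 145 / 88.4 = 1.64 mg/dL
CrCl = (140 − 31) × 57 / (72 × 1.64) × 0.85 = 6213.0 / 118.08 × 0.85 ≈ 44.7 mL/min

44.7 mL/min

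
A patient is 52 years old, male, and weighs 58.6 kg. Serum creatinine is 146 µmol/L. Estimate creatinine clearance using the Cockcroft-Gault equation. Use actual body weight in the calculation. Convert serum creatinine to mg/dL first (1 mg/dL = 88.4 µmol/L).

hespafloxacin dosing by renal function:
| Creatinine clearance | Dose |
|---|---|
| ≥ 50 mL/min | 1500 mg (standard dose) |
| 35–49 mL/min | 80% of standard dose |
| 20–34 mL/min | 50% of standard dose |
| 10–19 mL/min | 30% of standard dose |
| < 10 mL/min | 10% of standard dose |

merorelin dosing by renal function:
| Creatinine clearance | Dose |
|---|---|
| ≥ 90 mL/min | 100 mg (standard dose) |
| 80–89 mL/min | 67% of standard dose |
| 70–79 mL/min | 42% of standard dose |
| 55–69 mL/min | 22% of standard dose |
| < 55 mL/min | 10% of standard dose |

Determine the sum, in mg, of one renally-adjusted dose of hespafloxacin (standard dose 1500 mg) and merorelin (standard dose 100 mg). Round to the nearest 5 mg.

SCr = 146 / 88.4 = 1.652 mg/dL
CrCl = (140 − 52) × 58.6 / (72 × 1.652) = 5156.8 / 118.94 ≈ 43.4 mL/min
CrCl ≈ 43 mL/min.
hespafloxacin: 35–49 mL/min → 80% of 1500 mg = 1200 mg.
merorelin: < 55 mL/min → 10% of 100 mg = 10 mg.
Total = 1200 + 10 = 1210 mg.

1210 mg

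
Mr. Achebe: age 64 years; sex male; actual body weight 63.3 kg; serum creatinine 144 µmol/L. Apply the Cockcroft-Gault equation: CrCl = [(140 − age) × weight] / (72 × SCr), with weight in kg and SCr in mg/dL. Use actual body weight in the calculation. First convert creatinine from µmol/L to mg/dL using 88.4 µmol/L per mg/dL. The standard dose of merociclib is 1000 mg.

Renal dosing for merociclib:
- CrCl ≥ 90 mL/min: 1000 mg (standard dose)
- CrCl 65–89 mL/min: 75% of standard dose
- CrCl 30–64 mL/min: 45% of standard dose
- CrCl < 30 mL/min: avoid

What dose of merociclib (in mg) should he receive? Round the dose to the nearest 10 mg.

SCr = 144 / 88.4 = 1.629 mg/dL
CrCl = (140 − 64) × 63.3 / (72 × 1.629) = 4810.8 / 117.29 ≈ 41.0 mL/min
CrCl ≈ 41 mL/min → bracket 30–64 mL/min.
45% of 1000 mg = 450 mg

450 mg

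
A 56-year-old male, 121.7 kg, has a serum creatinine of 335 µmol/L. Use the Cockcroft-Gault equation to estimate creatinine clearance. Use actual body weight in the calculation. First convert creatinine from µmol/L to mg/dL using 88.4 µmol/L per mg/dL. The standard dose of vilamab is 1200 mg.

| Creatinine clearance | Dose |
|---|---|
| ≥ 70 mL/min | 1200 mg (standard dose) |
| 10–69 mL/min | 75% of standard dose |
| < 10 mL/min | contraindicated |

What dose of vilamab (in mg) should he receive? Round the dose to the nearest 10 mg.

SCr = 335 / 88.4 = 3.79 mg/dL
CrCl = (140 − 56) × 121.7 / (72 × 3.79) = 10222.8 / 272.88 ≈ 37.5 mL/min
CrCl ≈ 37 mL/min → bracket 10–69 mL/min.
75% of 1200 mg = 900 mg

900 mg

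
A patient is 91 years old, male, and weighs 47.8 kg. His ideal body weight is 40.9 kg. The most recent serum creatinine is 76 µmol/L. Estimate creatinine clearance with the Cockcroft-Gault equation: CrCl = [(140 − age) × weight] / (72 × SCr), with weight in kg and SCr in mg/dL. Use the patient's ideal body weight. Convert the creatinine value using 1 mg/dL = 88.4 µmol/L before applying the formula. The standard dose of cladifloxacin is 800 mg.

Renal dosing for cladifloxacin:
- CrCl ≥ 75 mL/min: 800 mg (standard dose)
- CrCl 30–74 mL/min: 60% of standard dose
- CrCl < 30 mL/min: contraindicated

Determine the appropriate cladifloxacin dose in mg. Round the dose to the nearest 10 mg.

SCr = 76 / 88.4 = 0.86 mg/dL
CrCl = (140 − 91) × 40.9 / (72 × 0.86) = 2004.1 / 61.92 ≈ 32.4 mL/min
CrCl ≈ 32 mL/min → bracket 30–74 mL/min.
60% of 800 mg = 480 mg

480 mg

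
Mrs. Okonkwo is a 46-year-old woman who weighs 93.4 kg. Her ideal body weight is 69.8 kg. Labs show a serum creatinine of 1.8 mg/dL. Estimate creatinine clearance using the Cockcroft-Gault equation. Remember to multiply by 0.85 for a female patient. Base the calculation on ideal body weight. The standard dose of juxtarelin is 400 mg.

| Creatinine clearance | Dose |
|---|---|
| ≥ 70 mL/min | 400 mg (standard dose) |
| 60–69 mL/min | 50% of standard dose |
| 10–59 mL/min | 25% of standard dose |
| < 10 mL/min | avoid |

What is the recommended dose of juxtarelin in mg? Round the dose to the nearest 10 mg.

100 mg

CrCl = (140 − 46) × 69.8 / (72 × 1.8) × 0.85 = 6561.2 / 129.60 × 0.85 ≈ 43.0 mL/min
CrCl ≈ 43 mL/min → bracket 10–59 mL/min.
25% of 400 mg = 100 mg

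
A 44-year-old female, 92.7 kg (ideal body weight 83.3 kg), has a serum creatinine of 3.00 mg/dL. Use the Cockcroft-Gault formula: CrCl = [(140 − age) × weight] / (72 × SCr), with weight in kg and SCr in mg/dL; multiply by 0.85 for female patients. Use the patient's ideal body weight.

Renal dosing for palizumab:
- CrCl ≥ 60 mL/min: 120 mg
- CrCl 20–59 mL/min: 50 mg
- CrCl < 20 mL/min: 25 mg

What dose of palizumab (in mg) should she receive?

50 mg

CrCl = (140 − 44) × 83.3 / (72 × 3) × 0.85 = 7996.8 / 216.00 × 0.85 ≈ 31.5 mL/min
CrCl ≈ 31 mL/min → bracket 20–59 mL/min.
Dose for this bracket: 50 mg.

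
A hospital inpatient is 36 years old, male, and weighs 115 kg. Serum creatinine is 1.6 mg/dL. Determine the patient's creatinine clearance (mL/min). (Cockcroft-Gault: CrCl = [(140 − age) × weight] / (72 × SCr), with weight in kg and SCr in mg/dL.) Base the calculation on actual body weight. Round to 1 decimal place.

103.8 mL/min

CrCl = (140 − 36) × 115 / (72 × 1.6) = 11960.0 / 115.20 ≈ 103.8 mL/min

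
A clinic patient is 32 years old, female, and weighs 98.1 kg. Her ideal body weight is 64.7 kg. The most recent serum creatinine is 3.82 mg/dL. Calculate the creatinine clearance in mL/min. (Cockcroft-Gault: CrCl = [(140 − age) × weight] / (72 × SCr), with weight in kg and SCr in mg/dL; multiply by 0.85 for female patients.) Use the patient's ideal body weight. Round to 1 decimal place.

21.6 mL/min

CrCl = (140 − 32) × 64.7 / (72 × 3.82) × 0.85 = 6987.6 / 275.04 × 0.85 ≈ 21.6 mL/min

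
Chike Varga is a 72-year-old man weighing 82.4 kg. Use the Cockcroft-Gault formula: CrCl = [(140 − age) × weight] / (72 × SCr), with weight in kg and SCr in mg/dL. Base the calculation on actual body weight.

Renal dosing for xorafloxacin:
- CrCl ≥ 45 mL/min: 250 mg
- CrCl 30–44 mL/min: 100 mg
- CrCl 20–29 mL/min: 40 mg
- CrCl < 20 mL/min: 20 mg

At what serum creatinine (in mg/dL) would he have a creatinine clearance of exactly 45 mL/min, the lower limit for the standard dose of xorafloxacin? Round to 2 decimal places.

1.73 mg/dL

Standard dose requires CrCl ≥ 45 mL/min.
Set (140 − 72) × 82.4 / (72 × SCr) = 45
SCr = (140 − 72) × 82.4 / (72 × 45) = 1.729 mg/dL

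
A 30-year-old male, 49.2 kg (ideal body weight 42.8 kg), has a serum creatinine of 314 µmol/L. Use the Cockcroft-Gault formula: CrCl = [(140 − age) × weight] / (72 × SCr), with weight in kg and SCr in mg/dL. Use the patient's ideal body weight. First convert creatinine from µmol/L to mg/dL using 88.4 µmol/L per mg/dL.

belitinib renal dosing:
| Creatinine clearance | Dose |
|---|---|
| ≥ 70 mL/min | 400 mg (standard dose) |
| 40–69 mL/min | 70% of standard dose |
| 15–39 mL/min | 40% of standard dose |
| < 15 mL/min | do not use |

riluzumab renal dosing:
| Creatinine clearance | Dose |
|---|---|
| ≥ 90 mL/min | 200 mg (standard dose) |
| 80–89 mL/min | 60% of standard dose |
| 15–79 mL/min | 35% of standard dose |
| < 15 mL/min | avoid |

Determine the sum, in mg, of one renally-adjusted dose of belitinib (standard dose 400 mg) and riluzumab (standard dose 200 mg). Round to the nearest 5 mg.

SCr = 314 / 88.4 = 3.552 mg/dL
CrCl = (140 − 30) × 42.8 / (72 × 3.552) = 4708.0 / 255.74 ≈ 18.4 mL/min
CrCl ≈ 18 mL/min.
belitinib: 15–39 mL/min → 40% of 400 mg = 160 mg.
riluzumab: 15–79 mL/min → 35% of 200 mg = 70 mg.
Total = 160 + 70 = 230 mg.

230 mg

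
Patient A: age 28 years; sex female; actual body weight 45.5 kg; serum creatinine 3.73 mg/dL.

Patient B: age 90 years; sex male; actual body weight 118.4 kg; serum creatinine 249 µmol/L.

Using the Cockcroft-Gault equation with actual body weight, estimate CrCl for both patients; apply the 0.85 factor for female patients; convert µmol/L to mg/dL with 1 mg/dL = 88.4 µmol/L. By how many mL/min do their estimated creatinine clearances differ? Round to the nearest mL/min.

13 mL/min

Patient A: CrCl = (140 − 28) × 45.5 / (72 × 3.73) × 0.85 = 5096.0 / 268.56 × 0.85 ≈ 16.1 mL/min
Patient B: SCr = 249 / 88.4 = 2.817 mg/dL
Patient B: CrCl = (140 − 90) × 118.4 / (72 × 2.817) = 5920.0 / 202.82 ≈ 29.2 mL/min
|16.1 − 29.2| = 13.1 mL/min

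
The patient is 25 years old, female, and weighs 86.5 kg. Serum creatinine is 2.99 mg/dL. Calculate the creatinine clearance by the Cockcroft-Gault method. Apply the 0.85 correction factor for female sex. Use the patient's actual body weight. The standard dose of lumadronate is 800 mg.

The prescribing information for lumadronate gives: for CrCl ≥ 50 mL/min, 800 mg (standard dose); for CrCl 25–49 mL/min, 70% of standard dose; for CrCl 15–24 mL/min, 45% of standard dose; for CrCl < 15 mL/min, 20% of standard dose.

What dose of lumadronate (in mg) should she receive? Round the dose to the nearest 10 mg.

560 mg

CrCl = (140 − 25) × 86.5 / (72 × 2.99) × 0.85 = 9947.5 / 215.28 × 0.85 ≈ 39.3 mL/min
CrCl ≈ 39 mL/min → bracket 25–49 mL/min.
70% of 800 mg = 560 mg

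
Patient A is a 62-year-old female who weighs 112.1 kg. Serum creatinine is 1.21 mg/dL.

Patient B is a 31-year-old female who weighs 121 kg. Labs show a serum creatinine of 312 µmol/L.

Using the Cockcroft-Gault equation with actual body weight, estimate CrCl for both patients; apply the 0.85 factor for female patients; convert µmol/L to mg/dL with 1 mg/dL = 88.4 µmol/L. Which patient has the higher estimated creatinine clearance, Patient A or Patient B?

Patient A

Patient A: CrCl = (140 − 62) × 112.1 / (72 × 1.21) × 0.85 = 8743.8 / 87.12 × 0.85 ≈ 85.3 mL/min
Patient B: SCr = 312 / 88.4 = 3.529 mg/dL
Patient B: CrCl = (140 − 31) × 121 / (72 × 3.529) × 0.85 = 13189.0 / 254.09 × 0.85 ≈ 44.1 mL/min
85.3 vs 44.1 mL/min → Patient A is higher.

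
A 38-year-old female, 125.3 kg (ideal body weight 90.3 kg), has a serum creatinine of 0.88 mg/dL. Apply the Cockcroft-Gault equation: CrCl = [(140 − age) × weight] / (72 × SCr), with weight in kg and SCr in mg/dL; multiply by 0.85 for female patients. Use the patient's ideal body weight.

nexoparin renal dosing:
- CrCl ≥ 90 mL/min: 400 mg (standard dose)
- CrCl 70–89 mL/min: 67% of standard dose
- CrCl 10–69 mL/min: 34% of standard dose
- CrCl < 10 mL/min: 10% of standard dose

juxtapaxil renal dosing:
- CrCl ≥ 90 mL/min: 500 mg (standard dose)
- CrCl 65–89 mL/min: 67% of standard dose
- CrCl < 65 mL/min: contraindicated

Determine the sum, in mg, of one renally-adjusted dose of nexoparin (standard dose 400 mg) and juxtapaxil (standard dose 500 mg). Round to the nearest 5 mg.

900 mg

CrCl = (140 − 38) × 90.3 / (72 × 0.88) × 0.85 = 9210.6 / 63.36 × 0.85 ≈ 123.6 mL/min
CrCl ≈ 124 mL/min.
nexoparin: ≥ 90 mL/min → 100% of 400 mg = 400 mg.
juxtapaxil: ≥ 90 mL/min → 100% of 500 mg = 500 mg.
Total = 400 + 500 = 900 mg.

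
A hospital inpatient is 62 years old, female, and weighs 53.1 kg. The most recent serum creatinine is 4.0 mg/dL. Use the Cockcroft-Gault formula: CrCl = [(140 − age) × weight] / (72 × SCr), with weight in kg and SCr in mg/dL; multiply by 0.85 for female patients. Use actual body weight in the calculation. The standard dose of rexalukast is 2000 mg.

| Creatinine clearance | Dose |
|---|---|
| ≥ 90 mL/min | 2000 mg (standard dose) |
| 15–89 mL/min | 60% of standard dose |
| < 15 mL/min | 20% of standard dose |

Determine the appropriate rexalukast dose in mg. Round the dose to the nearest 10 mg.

400 mg

CrCl = (140 − 62) × 53.1 / (72 × 4) × 0.85 = 4141.8 / 288.00 × 0.85 ≈ 12.2 mL/min
CrCl ≈ 12 mL/min → bracket < 15 mL/min.
20% of 2000 mg = 400 mg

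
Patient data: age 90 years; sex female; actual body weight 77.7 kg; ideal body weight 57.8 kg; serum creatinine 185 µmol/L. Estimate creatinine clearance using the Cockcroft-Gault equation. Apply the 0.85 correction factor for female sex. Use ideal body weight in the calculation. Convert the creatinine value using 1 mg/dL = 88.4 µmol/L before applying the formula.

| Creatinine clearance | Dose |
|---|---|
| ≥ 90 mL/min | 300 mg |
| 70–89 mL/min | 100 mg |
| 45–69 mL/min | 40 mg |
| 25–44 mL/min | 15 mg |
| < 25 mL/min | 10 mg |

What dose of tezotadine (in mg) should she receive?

10 mg

SCr = 185 / 88.4 = 2.093 mg/dL
CrCl = (140 − 90) × 57.8 / (72 × 2.093) × 0.85 = 2890.0 / 150.70 × 0.85 ≈ 16.3 mL/min
CrCl ≈ 16 mL/min → bracket < 25 mL/min.
Dose for this bracket: 10 mg.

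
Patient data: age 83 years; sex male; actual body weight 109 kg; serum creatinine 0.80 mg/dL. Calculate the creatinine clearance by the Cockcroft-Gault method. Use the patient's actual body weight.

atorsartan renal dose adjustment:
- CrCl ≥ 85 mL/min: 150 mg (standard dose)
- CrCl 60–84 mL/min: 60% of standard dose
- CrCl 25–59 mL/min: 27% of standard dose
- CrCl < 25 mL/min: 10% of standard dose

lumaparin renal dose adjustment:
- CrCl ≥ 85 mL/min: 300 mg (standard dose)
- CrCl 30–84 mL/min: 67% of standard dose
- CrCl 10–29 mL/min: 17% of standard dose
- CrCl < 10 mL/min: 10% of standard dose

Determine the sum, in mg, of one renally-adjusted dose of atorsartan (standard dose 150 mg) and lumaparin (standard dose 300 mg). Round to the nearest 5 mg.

450 mg

CrCl = (140 − 83) × 109 / (72 × 0.8) = 6213.0 / 57.60 ≈ 107.9 mL/min
CrCl ≈ 108 mL/min.
atorsartan: ≥ 85 mL/min → 100% of 150 mg = 150 mg.
lumaparin: ≥ 85 mL/min → 100% of 300 mg = 300 mg.
Total = 150 + 300 = 450 mg.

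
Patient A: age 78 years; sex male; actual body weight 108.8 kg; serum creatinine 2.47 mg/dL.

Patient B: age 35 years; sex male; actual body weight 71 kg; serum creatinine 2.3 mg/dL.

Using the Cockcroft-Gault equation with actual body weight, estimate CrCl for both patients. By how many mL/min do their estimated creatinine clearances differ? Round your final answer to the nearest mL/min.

Patient A: CrCl = (140 − 78) × 108.8 / (72 × 2.47) = 6745.6 / 177.84 ≈ 37.9 mL/min
Patient B: CrCl = (140 − 35) × 71 / (72 × 2.3) = 7455.0 / 165.60 ≈ 45.0 mL/min
|37.9 − 45.0| = 7.1 mL/min

7 mL/min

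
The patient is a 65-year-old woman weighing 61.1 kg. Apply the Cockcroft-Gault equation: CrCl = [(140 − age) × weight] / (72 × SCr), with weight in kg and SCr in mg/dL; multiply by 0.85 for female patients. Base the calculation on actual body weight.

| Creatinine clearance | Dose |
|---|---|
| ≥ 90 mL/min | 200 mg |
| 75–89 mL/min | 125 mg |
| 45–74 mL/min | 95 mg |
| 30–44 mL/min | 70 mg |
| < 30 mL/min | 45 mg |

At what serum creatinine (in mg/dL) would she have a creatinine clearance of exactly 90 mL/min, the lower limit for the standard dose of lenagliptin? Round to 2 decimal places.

0.60 mg/dL

Standard dose requires CrCl ≥ 90 mL/min.
Set (140 − 65) × 61.1 × 0.85 / (72 × SCr) = 90
SCr = (140 − 65) × 61.1 × 0.85 / (72 × 90) = 0.601 mg/dL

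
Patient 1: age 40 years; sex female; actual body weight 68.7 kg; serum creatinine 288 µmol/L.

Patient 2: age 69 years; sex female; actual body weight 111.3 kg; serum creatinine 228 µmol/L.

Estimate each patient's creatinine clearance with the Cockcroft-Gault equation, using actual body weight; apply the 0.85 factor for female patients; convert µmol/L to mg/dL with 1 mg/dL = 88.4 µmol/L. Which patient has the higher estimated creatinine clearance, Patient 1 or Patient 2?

Patient 1: SCr = 288 / 88.4 = 3.258 mg/dL
Patient 1: CrCl = (140 − 40) × 68.7 / (72 × 3.258) × 0.85 = 6870.0 / 234.58 × 0.85 ≈ 24.9 mL/min
Patient 2: SCr = 228 / 88.4 = 2.579 mg/dL
Patient 2: CrCl = (140 − 69) × 111.3 / (72 × 2.579) × 0.85 = 7902.3 / 185.69 × 0.85 ≈ 36.2 mL/min
24.9 vs 36.2 mL/min → Patient 2 is higher.

Patient 2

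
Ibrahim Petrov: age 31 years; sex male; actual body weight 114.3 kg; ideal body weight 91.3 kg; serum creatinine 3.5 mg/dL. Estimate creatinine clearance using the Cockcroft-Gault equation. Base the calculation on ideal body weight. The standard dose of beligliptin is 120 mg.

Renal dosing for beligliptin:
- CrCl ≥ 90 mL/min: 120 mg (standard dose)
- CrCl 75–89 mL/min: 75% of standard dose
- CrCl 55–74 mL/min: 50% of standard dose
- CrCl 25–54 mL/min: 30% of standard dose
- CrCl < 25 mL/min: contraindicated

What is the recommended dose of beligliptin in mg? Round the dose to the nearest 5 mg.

CrCl = (140 − 31) × 91.3 / (72 × 3.5) = 9951.7 / 252.00 ≈ 39.5 mL/min
CrCl ≈ 39 mL/min → bracket 25–54 mL/min.
30% of 120 mg = 36 mg → 35 mg

35 mg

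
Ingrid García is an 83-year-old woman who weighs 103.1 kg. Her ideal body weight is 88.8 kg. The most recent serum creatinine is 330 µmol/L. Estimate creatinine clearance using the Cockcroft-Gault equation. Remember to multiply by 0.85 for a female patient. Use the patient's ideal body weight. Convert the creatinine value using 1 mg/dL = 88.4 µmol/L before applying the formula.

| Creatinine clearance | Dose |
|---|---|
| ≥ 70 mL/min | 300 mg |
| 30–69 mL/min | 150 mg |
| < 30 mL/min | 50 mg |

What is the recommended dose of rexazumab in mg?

SCr = 330 / 88.4 = 3.733 mg/dL
CrCl = (140 − 83) × 88.8 / (72 × 3.733) × 0.85 = 5061.6 / 268.78 × 0.85 ≈ 16.0 mL/min
CrCl ≈ 16 mL/min → bracket < 30 mL/min.
Dose for this bracket: 50 mg.

50 mg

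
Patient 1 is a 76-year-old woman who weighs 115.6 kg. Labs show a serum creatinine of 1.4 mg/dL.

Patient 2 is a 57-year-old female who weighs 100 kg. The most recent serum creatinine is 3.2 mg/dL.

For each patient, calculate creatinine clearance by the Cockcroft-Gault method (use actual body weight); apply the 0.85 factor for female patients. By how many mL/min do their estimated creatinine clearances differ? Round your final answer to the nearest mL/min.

Patient 1: CrCl = (140 − 76) × 115.6 / (72 × 1.4) × 0.85 = 7398.4 / 100.80 × 0.85 ≈ 62.4 mL/min
Patient 2: CrCl = (140 − 57) × 100 / (72 × 3.2) × 0.85 = 8300.0 / 230.40 × 0.85 ≈ 30.6 mL/min
|62.4 − 30.6| = 31.8 mL/min

32 mL/min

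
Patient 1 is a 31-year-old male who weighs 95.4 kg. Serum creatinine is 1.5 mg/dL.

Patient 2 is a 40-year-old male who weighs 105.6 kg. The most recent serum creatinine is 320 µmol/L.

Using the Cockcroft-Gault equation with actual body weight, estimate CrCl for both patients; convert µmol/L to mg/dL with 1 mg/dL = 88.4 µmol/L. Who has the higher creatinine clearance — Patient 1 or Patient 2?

Patient 1: CrCl = (140 − 31) × 95.4 / (72 × 1.5) = 10398.6 / 108.00 ≈ 96.3 mL/min
Patient 2: SCr = 320 / 88.4 = 3.62 mg/dL
Patient 2: CrCl = (140 − 40) × 105.6 / (72 × 3.62) = 10560.0 / 260.64 ≈ 40.5 mL/min
96.3 vs 40.5 mL/min → Patient 1 is higher.

Patient 1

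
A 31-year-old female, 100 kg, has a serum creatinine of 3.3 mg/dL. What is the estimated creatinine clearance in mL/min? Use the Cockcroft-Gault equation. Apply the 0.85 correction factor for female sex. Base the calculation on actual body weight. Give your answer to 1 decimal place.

39.0 mL/min

CrCl = (140 − 31) × 100 / (72 × 3.3) × 0.85 = 10900.0 / 237.60 × 0.85 ≈ 39.0 mL/min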